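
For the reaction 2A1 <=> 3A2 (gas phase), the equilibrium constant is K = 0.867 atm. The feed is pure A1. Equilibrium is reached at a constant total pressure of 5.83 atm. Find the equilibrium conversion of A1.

Take 1 mol A1 as basis and let X be its fractional conversion, so ξ = 0.5X.
Species balance: n_A1 = 1 − X; n_A2 = 1.5X.
Summing: n_T = 1 + 0.5X.
With p_i = (n_i/n_T)P, K = p_A2^3 / (p_A1^2).
Equating to 0.867 atm and solving on 0 < X < 1: X = 0.293.

X = 0.293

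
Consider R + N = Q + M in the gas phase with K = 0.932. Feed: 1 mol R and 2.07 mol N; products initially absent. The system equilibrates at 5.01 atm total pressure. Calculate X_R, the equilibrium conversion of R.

Take 1 mol R as basis and let X be its fractional conversion, so ξ = X.
Mole table: n_R = 1 − X; n_N = 2.07 − X; n_Q = X; n_M = X.
Total moles n_T = 3.07 (Δν = 0, constant).
With p_i = (n_i/n_T)P, K = p_Q p_M / (p_R p_N).
Equating to 0.932 and solving on 0 < X < 1: X = 0.664.

X = 0.664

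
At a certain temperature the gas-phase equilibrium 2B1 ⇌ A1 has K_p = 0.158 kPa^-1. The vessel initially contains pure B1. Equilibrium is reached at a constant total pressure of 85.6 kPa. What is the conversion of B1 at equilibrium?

Basis: 1 mol B1 initially; let X = conversion of B1. Extent ξ = 0.5X.
At extent ξ: n_B1 = 1 − X; n_A1 = 0.5X.
Summing: n_T = 1 − 0.5X.
y_i = n_i/n_T, p_i = y_i·P. K_p = p_A1 / (p_B1^2).
Substituting and setting equal to 0.158 kPa^-1 gives a polynomial in X; the root in (0,1) is X = 0.865.

X = 0.865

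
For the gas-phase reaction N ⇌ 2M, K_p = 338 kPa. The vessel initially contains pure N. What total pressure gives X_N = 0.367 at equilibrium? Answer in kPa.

P = 543 kPa

Take 1 mol N as basis and let X be its fractional conversion, so ξ = X.
At extent ξ: n_N = 1 − X; n_M = 2X.
Summing: n_T = 1 + X.
K_p = p_M^2 / (p_N) with p_i = (n_i/n_T)·P.
At X = 0.367: the mole-fraction product g(X) = Π y_i^ν_i = 0.6226. Since K_p = g(X)·P^{1}, P = (K_p/g)^(1/1) = (338/0.6226)^(1/1) = 543 kPa.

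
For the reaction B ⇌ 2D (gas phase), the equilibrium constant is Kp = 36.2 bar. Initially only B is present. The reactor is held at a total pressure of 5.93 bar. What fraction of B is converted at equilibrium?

X = 0.777

Let X = conversion of B (basis 1 mol B); extent of reaction ξ = X.
Mole table: n_B = 1 − X; n_D = 2X.
Summing: n_T = 1 + X.
Mole fractions y_i = n_i/n_T; Kp = p_D^2 / (p_B) with p_i = y_i·P.
Equating to 36.2 bar and solving on 0 < X < 1: X = 0.777.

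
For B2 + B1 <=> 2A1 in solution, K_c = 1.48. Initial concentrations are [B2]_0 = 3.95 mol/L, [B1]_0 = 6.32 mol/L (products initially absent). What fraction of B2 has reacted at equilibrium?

X = 0.470

Let X = conversion of B2; extent ξ = 3.95·X mol/L.
Concentrations: [B2] = 3.95 − 3.95X; [B1] = 6.32 − 3.95X; [A1] = 7.9X.
K_c = [A1]^2 / ([B2] [B1]).
Equating to 1.48: the physical root is X = 0.470.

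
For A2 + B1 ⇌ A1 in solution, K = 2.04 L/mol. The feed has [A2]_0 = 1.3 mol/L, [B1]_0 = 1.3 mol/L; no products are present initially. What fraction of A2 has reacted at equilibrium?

Let X = conversion of A2; extent ξ = 1.3·X mol/L.
Concentrations: [A2] = 1.3 − 1.3X; [B1] = 1.3 − 1.3X; [A1] = 1.3X.
K = [A1] / ([A2] [B1]).
Equating to 2.04 L/mol: the physical root is X = 0.546.

X = 0.546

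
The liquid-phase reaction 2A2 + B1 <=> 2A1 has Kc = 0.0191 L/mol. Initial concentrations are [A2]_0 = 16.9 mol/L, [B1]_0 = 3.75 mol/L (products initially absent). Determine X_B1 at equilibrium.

X = 0.390

Let X = conversion of B1; extent ξ = 3.75·X mol/L.
Concentrations: [A2] = 16.9 − 7.5X; [B1] = 3.75 − 3.75X; [A1] = 7.5X.
Kc = [A1]^2 / ([A2]^2 [B1]).
This equals 0.0191 at X = 0.390 (the root in 0 < X < 1).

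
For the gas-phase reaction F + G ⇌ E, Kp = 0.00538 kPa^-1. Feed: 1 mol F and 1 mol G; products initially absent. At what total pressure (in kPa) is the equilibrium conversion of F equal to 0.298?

P = 191 kPa

Take 1 mol F as basis and let X be its fractional conversion, so ξ = X.
At extent ξ: n_F = 1 − X; n_G = 1 − X; n_E = X.
Total moles n_T = 2 − X.
Kp = p_E / (p_F p_G) with p_i = (n_i/n_T)·P.
At X = 0.298: the mole-fraction product g(X) = Π y_i^ν_i = 1.029. Since Kp = g(X)·P^{-1}, P = (g/Kp)^(1/1) = (1.029/0.00538)^(1/1) = 191 kPa.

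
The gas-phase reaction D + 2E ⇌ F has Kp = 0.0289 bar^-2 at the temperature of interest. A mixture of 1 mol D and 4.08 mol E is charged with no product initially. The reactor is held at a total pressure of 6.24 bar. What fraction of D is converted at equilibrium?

Basis: 1 mol D initially; let X = conversion of D. Extent ξ = X.
Species balance: n_D = 1 − X; n_E = 4.08 − 2X; n_F = X.
Summing: n_T = 5.08 − 2X.
Mole fractions y_i = n_i/n_T; Kp = p_F / (p_D p_E^2) with p_i = y_i·P.
Substituting and setting equal to 0.0289 bar^-2 gives a polynomial in X; the root in (0,1) is X = 0.398.

X = 0.398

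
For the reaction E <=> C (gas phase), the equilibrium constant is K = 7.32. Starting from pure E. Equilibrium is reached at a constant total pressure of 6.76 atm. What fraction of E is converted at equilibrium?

X = 0.880

Take 1 mol E as basis and let X be its fractional conversion, so ξ = X.
Mole table: n_E = 1 − X; n_C = X.
Total moles n_T = 1 (Δν = 0, constant).
Mole fractions y_i = n_i/n_T; K = p_C / (p_E) with p_i = y_i·P.
Setting this equal to 7.32 and taking the physical root (0 < X < 1) gives X = 0.880.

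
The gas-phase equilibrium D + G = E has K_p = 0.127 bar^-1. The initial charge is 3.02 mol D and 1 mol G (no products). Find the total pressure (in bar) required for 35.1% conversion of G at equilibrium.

P = 5.85 bar

Take 1 mol G as basis and let X be its fractional conversion, so ξ = X.
Moles: n_D = 3.02 − X; n_G = 1 − X; n_E = X.
n_T = Σnᵢ = 4.02 − X.
K_p = p_E / (p_D p_G) with p_i = (n_i/n_T)·P.
At X = 0.351: the mole-fraction product g(X) = Π y_i^ν_i = 0.7435. Since K_p = g(X)·P^{-1}, P = (g/K_p)^(1/1) = (0.7435/0.127)^(1/1) = 5.85 bar.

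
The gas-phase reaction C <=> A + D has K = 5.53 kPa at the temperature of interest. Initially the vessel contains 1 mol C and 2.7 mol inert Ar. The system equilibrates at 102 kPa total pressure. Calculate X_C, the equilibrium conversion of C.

X = 0.372

Take 1 mol C as basis and let X be its fractional conversion, so ξ = X.
At extent ξ: n_C = 1 − X; n_A = X; n_D = X; n_I = 2.7 (inert).
n_T = Σnᵢ = 3.7 + X.
With p_i = (n_i/n_T)P, K = p_A p_D / (p_C).
This yields a degree-2 equation in X; solving on (0,1), X = 0.372.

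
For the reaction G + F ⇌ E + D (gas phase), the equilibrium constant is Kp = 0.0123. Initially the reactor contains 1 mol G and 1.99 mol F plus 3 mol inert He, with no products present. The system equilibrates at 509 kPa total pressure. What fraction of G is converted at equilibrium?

X = 0.140

Basis: 1 mol G initially; let X = conversion of G. Extent ξ = X.
Moles: n_G = 1 − X; n_F = 1.99 − X; n_E = X; n_D = X; n_I = 3 (inert).
Total moles n_T = 5.99 (Δν = 0, constant).
y_i = n_i/n_T, p_i = y_i·P. Kp = p_E p_D / (p_G p_F).
Substituting and setting equal to 0.0123 gives a polynomial in X; the root in (0,1) is X = 0.140.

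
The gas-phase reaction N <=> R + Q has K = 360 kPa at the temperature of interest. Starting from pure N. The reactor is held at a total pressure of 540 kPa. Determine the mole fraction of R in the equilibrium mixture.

Take 1 mol N as basis and let X be its fractional conversion, so ξ = X.
Mole table: n_N = 1 − X; n_R = X; n_Q = X.
Total moles n_T = 1 + X.
y_i = n_i/n_T, p_i = y_i·P. K = p_R p_Q / (p_N).
Substituting and setting equal to 360 kPa gives a polynomial in X; the root in (0,1) is X = 0.632.
Then n_R = 0.632, n_T = 1.63, so y_R = 0.387.

y_R = 0.387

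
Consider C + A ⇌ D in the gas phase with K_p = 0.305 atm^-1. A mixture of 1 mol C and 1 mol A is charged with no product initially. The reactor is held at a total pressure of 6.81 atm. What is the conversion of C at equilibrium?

X = 0.430

Let X = conversion of C (basis 1 mol C); extent of reaction ξ = X.
Species balance: n_C = 1 − X; n_A = 1 − X; n_D = X.
n_T = Σnᵢ = 2 − X.
Mole fractions y_i = n_i/n_T; K_p = p_D / (p_C p_A) with p_i = y_i·P.
Substituting and setting equal to 0.305 atm^-1 gives a polynomial in X; the root in (0,1) is X = 0.430.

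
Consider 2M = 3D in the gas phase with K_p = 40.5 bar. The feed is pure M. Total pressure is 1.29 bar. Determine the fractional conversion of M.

X = 0.801

Let X = conversion of M (basis 1 mol M); extent of reaction ξ = 0.5X.
Moles: n_M = 1 − X; n_D = 1.5X.
Summing: n_T = 1 + 0.5X.
y_i = n_i/n_T, p_i = y_i·P. K_p = p_D^3 / (p_M^2).
Equating to 40.5 bar and solving on 0 < X < 1: X = 0.801.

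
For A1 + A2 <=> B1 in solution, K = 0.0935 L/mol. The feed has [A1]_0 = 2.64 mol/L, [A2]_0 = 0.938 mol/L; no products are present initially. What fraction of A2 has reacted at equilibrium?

Let X = conversion of A2; extent ξ = 0.938·X mol/L.
Concentrations: [A1] = 2.64 − 0.938X; [A2] = 0.938 − 0.938X; [B1] = 0.938X.
K = [B1] / ([A1] [A2]).
Equating to 0.0935 L/mol: the physical root is X = 0.187.

X = 0.187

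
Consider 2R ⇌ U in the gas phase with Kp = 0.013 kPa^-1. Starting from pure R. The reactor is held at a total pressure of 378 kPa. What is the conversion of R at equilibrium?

Take 1 mol R as basis and let X be its fractional conversion, so ξ = 0.5X.
Species balance: n_R = 1 − X; n_U = 0.5X.
n_T = Σnᵢ = 1 − 0.5X.
With p_i = (n_i/n_T)P, Kp = p_U / (p_R^2).
Equating to 0.013 kPa^-1 and solving on 0 < X < 1: X = 0.780.

X = 0.780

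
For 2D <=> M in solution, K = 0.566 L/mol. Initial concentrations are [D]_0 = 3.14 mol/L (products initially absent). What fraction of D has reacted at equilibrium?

X = 0.592

Let X = conversion of D; extent ξ = 3.14X/2 mol/L.
Concentrations: [D] = 3.14 − 3.14X; [M] = 1.57X.
K = [M] / ([D]^2).
Equating to 0.566 L/mol: the physical root is X = 0.592.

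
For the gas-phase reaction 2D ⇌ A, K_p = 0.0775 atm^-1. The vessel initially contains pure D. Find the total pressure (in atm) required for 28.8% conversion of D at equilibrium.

Take 1 mol D as basis and let X be its fractional conversion, so ξ = 0.5X.
Species balance: n_D = 1 − X; n_A = 0.5X.
Total moles n_T = 1 − 0.5X.
K_p = p_A / (p_D^2) with p_i = (n_i/n_T)·P.
At X = 0.288: the mole-fraction product g(X) = Π y_i^ν_i = 0.2432. Since K_p = g(X)·P^{-1}, P = (g/K_p)^(1/1) = (0.2432/0.0775)^(1/1) = 3.14 atm.

P = 3.14 atm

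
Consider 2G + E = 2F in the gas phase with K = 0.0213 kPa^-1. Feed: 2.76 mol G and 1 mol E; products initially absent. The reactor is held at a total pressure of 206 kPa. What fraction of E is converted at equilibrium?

X = 0.592

Take 1 mol E as basis and let X be its fractional conversion, so ξ = X.
Moles: n_G = 2.76 − 2X; n_E = 1 − X; n_F = 2X.
Total moles n_T = 3.76 − X.
With p_i = (n_i/n_T)P, K = p_F^2 / (p_G^2 p_E).
Setting this equal to 0.0213 kPa^-1 and taking the physical root (0 < X < 1) gives X = 0.592.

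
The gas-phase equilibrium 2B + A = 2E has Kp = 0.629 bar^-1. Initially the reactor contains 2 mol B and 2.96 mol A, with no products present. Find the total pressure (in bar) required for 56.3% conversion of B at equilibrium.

Basis: 2 mol B initially; let X = conversion of B. Extent ξ = X.
Mole table: n_B = 2 − 2X; n_A = 2.96 − X; n_E = 2X.
n_T = Σnᵢ = 4.96 − X.
Kp = p_E^2 / (p_B^2 p_A) with p_i = (n_i/n_T)·P.
At X = 0.563: the mole-fraction product g(X) = Π y_i^ν_i = 3.045. Since Kp = g(X)·P^{-1}, P = (g/Kp)^(1/1) = (3.045/0.629)^(1/1) = 4.84 bar.

P = 4.84 bar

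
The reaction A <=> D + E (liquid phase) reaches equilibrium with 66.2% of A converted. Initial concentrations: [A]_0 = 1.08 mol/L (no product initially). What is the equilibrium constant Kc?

Let X = conversion of A.
Concentrations: [A] = 1.08 − 1.08X; [D] = 1.08X; [E] = 1.08X.
At X = 0.662: [A] = 0.365, [D] = 0.715, [E] = 0.715.
Kc = [D] [E] / ([A]) = 1.4 mol/L.

Kc = 1.4 mol/L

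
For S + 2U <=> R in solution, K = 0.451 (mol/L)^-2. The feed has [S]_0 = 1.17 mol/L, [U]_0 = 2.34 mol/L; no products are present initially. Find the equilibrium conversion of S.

X = 0.438

Let X = conversion of S; extent ξ = 1.17·X mol/L.
Concentrations: [S] = 1.17 − 1.17X; [U] = 2.34 − 2.34X; [R] = 1.17X.
K = [R] / ([S] [U]^2).
Solving K = 0.451 for X ∈ (0,1): X = 0.438.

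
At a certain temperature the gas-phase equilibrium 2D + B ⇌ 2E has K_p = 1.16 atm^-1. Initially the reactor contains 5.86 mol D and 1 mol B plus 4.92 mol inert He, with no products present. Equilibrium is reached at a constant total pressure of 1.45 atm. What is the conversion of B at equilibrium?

Basis: 1 mol B initially; let X = conversion of B. Extent ξ = X.
Species balance: n_D = 5.86 − 2X; n_B = 1 − X; n_E = 2X; n_I = 4.92 (inert).
n_T = Σnᵢ = 11.8 − X.
With p_i = (n_i/n_T)P, K_p = p_E^2 / (p_D^2 p_B).
Equating to 1.16 atm^-1 and solving on 0 < X < 1: X = 0.585.

X = 0.585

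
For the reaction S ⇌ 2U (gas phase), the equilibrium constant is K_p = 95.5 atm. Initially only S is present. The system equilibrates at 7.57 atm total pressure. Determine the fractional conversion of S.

Let X = conversion of S (basis 1 mol S); extent of reaction ξ = X.
At extent ξ: n_S = 1 − X; n_U = 2X.
Total moles n_T = 1 + X.
With p_i = (n_i/n_T)P, K_p = p_U^2 / (p_S).
This yields a degree-2 equation in X; solving on (0,1), X = 0.871.

X = 0.871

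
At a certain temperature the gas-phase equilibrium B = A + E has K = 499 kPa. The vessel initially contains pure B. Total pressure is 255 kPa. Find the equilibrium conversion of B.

X = 0.814

Basis: 1 mol B initially; let X = conversion of B. Extent ξ = X.
Species balance: n_B = 1 − X; n_A = X; n_E = X.
n_T = Σnᵢ = 1 + X.
With p_i = (n_i/n_T)P, K = p_A p_E / (p_B).
This yields a degree-2 equation in X; solving on (0,1), X = 0.814.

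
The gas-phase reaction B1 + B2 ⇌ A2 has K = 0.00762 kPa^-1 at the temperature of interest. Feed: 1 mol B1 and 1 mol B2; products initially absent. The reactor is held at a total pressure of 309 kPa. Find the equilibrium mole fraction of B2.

Let X = conversion of B1 (basis 1 mol B1); extent of reaction ξ = X.
Mole table: n_B1 = 1 − X; n_B2 = 1 − X; n_A2 = X.
Total moles n_T = 2 − X.
y_i = n_i/n_T, p_i = y_i·P. K = p_A2 / (p_B1 p_B2).
Setting this equal to 0.00762 kPa^-1 and taking the physical root (0 < X < 1) gives X = 0.454.
Then n_B2 = 0.546, n_T = 1.55, so y_B2 = 0.353.

y_B2 = 0.353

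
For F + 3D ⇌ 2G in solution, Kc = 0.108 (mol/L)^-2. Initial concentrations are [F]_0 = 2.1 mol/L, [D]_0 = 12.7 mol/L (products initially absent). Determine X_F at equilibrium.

X = 0.855

Let X = conversion of F; extent ξ = 2.1·X mol/L.
Concentrations: [F] = 2.1 − 2.1X; [D] = 12.7 − 6.3X; [G] = 4.2X.
Kc = [G]^2 / ([F] [D]^3).
Setting equal to 0.108 and solving for X on (0,1) gives X = 0.855.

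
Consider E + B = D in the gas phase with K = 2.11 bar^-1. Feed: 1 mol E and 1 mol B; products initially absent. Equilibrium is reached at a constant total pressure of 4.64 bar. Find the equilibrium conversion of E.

Let X = conversion of E (basis 1 mol E); extent of reaction ξ = X.
At extent ξ: n_E = 1 − X; n_B = 1 − X; n_D = X.
Summing: n_T = 2 − X.
With p_i = (n_i/n_T)P, K = p_D / (p_E p_B).
This yields a degree-2 equation in X; solving on (0,1), X = 0.696.

X = 0.696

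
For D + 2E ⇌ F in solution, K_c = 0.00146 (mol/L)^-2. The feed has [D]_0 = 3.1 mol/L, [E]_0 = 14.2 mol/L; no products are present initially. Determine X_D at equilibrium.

Let X = conversion of D; extent ξ = 3.1·X mol/L.
Concentrations: [D] = 3.1 − 3.1X; [E] = 14.2 − 6.2X; [F] = 3.1X.
K_c = [F] / ([D] [E]^2).
Solving K_c = 0.00146 for X ∈ (0,1): X = 0.197.

X = 0.197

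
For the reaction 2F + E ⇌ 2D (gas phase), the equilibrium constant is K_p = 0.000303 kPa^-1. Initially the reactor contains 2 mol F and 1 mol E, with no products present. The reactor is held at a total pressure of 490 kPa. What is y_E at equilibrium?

y_E = 0.293

Basis: 2 mol F initially; let X = conversion of F. Extent ξ = X.
Moles: n_F = 2 − 2X; n_E = 1 − X; n_D = 2X.
n_T = Σnᵢ = 3 − X.
With p_i = (n_i/n_T)P, K_p = p_D^2 / (p_F^2 p_E).
Equating to 0.000303 kPa^-1 and solving on 0 < X < 1: X = 0.172.
Then n_E = 0.828, n_T = 2.83, so y_E = 0.293.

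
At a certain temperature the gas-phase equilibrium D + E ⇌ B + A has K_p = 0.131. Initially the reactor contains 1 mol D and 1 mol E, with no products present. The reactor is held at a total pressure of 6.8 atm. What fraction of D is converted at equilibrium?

X = 0.266

Let X = conversion of D (basis 1 mol D); extent of reaction ξ = X.
Moles: n_D = 1 − X; n_E = 1 − X; n_B = X; n_A = X.
Since Δν = 0, n_T = 2 throughout.
Mole fractions y_i = n_i/n_T; K_p = p_B p_A / (p_D p_E) with p_i = y_i·P.
Equating to 0.131 and solving on 0 < X < 1: X = 0.266.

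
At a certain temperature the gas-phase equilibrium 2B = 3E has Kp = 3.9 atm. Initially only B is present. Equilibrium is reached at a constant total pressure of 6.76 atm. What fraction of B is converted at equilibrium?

Let X = conversion of B (basis 1 mol B); extent of reaction ξ = 0.5X.
Moles: n_B = 1 − X; n_E = 1.5X.
n_T = Σnᵢ = 1 + 0.5X.
With p_i = (n_i/n_T)P, Kp = p_E^3 / (p_B^2).
Setting this equal to 3.9 atm and taking the physical root (0 < X < 1) gives X = 0.414.

X = 0.414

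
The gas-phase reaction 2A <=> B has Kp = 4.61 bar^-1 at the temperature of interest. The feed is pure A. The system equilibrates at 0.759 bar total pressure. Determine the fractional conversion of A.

Basis: 1 mol A initially; let X = conversion of A. Extent ξ = 0.5X.
Mole table: n_A = 1 − X; n_B = 0.5X.
Summing: n_T = 1 − 0.5X.
With p_i = (n_i/n_T)P, Kp = p_B / (p_A^2).
Equating to 4.61 bar^-1 and solving on 0 < X < 1: X = 0.742.

X = 0.742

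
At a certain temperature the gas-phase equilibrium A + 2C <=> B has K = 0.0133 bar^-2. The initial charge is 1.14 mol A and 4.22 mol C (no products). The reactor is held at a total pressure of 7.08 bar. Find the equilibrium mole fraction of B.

y_B = 0.067

Let X = conversion of A (basis 1.14 mol A); extent of reaction ξ = 1.14X.
Moles: n_A = 1.14 − 1.14X; n_C = 4.22 − 2.28X; n_B = 1.14X.
n_T = Σnᵢ = 5.36 − 2.28X.
With p_i = (n_i/n_T)P, K = p_B / (p_A p_C^2).
This yields a degree-3 equation in X; solving on (0,1), X = 0.277.
Then n_B = 0.316, n_T = 4.73, so y_B = 0.067.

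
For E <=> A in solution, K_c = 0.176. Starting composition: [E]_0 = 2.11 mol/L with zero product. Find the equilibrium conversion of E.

X = 0.150

Let X = conversion of E; extent ξ = 2.11·X mol/L.
Concentrations: [E] = 2.11 − 2.11X; [A] = 2.11X.
K_c = [A] / ([E]).
Setting equal to 0.176 and solving for X on (0,1) gives X = 0.150.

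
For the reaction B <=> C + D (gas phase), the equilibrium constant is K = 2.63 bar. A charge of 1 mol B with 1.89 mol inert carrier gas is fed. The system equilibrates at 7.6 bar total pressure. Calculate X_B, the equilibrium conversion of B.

X = 0.653

Take 1 mol B as basis and let X be its fractional conversion, so ξ = X.
At extent ξ: n_B = 1 − X; n_C = X; n_D = X; n_I = 1.89 (inert).
n_T = Σnᵢ = 2.89 + X.
Mole fractions y_i = n_i/n_T; K = p_C p_D / (p_B) with p_i = y_i·P.
Setting this equal to 2.63 bar and taking the physical root (0 < X < 1) gives X = 0.653.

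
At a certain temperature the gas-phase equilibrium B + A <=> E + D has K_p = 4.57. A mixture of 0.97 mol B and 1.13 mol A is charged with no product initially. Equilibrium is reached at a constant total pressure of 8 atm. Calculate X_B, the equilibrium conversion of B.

X = 0.731

Basis: 0.97 mol B initially; let X = conversion of B. Extent ξ = 0.97X.
Moles: n_B = 0.97 − 0.97X; n_A = 1.13 − 0.97X; n_E = 0.97X; n_D = 0.97X.
Since Δν = 0, n_T = 2.1 throughout.
With p_i = (n_i/n_T)P, K_p = p_E p_D / (p_B p_A).
Substituting and setting equal to 4.57 gives a polynomial in X; the root in (0,1) is X = 0.731.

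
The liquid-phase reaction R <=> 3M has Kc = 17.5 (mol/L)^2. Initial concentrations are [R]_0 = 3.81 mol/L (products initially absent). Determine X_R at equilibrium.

Let X = conversion of R; extent ξ = 3.81·X mol/L.
Concentrations: [R] = 3.81 − 3.81X; [M] = 11.4X.
Kc = [M]^3 / ([R]).
Setting equal to 17.5 and solving for X on (0,1) gives X = 0.313.

X = 0.313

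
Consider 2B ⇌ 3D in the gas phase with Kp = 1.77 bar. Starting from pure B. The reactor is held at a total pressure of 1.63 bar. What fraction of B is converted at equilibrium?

Let X = conversion of B (basis 1 mol B); extent of reaction ξ = 0.5X.
Moles: n_B = 1 − X; n_D = 1.5X.
Total moles n_T = 1 + 0.5X.
Mole fractions y_i = n_i/n_T; Kp = p_D^3 / (p_B^2) with p_i = y_i·P.
Setting this equal to 1.77 bar and taking the physical root (0 < X < 1) gives X = 0.477.

X = 0.477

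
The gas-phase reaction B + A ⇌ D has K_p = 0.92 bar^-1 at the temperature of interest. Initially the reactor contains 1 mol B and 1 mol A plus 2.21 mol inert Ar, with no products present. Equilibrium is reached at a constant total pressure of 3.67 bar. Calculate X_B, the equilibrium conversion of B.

Take 1 mol B as basis and let X be its fractional conversion, so ξ = X.
At extent ξ: n_B = 1 − X; n_A = 1 − X; n_D = X; n_I = 2.21 (inert).
Summing: n_T = 4.21 − X.
With p_i = (n_i/n_T)P, K_p = p_D / (p_B p_A).
This yields a degree-2 equation in X; solving on (0,1), X = 0.360.

X = 0.360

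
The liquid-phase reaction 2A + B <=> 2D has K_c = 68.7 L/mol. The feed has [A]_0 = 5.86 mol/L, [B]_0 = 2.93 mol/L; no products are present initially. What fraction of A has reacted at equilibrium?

X = 0.847

Let X = conversion of A; extent ξ = 5.86X/2 mol/L.
Concentrations: [A] = 5.86 − 5.86X; [B] = 2.93 − 2.93X; [D] = 5.86X.
K_c = [D]^2 / ([A]^2 [B]).
Equating to 68.7 L/mol: the physical root is X = 0.847.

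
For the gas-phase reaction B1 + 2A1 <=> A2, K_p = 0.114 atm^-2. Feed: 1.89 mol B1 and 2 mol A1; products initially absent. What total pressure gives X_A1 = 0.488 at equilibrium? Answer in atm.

Basis: 2 mol A1 initially; let X = conversion of A1. Extent ξ = X.
Mole table: n_B1 = 1.89 − X; n_A1 = 2 − 2X; n_A2 = X.
Summing: n_T = 3.89 − 2X.
K_p = p_A2 / (p_B1 p_A1^2) with p_i = (n_i/n_T)·P.
At X = 0.488: the mole-fraction product g(X) = Π y_i^ν_i = 2.819. Since K_p = g(X)·P^{-2}, P = (g/K_p)^(1/2) = (2.819/0.114)^(1/2) = 4.97 atm.

P = 4.97 atm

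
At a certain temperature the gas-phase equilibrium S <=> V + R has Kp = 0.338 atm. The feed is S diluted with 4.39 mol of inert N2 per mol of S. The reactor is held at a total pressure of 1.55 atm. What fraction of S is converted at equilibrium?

X = 0.665

Take 1 mol S as basis and let X be its fractional conversion, so ξ = X.
Moles: n_S = 1 − X; n_V = X; n_R = X; n_I = 4.39 (inert).
Total moles n_T = 5.39 + X.
Mole fractions y_i = n_i/n_T; Kp = p_V p_R / (p_S) with p_i = y_i·P.
Equating to 0.338 atm and solving on 0 < X < 1: X = 0.665.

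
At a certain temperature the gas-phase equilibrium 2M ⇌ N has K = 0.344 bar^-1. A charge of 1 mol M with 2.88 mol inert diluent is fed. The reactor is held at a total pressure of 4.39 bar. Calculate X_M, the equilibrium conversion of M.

X = 0.347

Let X = conversion of M (basis 1 mol M); extent of reaction ξ = 0.5X.
Mole table: n_M = 1 − X; n_N = 0.5X; n_I = 2.88 (inert).
Summing: n_T = 3.88 − 0.5X.
With p_i = (n_i/n_T)P, K = p_N / (p_M^2).
Substituting and setting equal to 0.344 bar^-1 gives a polynomial in X; the root in (0,1) is X = 0.347.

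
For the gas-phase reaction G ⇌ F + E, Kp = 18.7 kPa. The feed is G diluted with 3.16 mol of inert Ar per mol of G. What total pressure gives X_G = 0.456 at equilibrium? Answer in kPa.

Let X = conversion of G (basis 1 mol G); extent of reaction ξ = X.
Species balance: n_G = 1 − X; n_F = X; n_E = X; n_I = 3.16 (inert).
Total moles n_T = 4.16 + X.
Kp = p_F p_E / (p_G) with p_i = (n_i/n_T)·P.
At X = 0.456: the mole-fraction product g(X) = Π y_i^ν_i = 0.08281. Since Kp = g(X)·P^{1}, P = (Kp/g)^(1/1) = (18.7/0.08281)^(1/1) = 226 kPa.

P = 226 kPa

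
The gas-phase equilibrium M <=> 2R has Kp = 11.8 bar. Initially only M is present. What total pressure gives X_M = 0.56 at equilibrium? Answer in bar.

Take 1 mol M as basis and let X be its fractional conversion, so ξ = X.
Mole table: n_M = 1 − X; n_R = 2X.
n_T = Σnᵢ = 1 + X.
Kp = p_R^2 / (p_M) with p_i = (n_i/n_T)·P.
At X = 0.56: the mole-fraction product g(X) = Π y_i^ν_i = 1.828. Since Kp = g(X)·P^{1}, P = (Kp/g)^(1/1) = (11.8/1.828)^(1/1) = 6.46 bar.

P = 6.46 bar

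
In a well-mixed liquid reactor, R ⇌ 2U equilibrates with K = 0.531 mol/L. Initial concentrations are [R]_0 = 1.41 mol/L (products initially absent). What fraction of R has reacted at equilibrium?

X = 0.263

Let X = conversion of R; extent ξ = 1.41·X mol/L.
Concentrations: [R] = 1.41 − 1.41X; [U] = 2.82X.
K = [U]^2 / ([R]).
Setting equal to 0.531 and solving for X on (0,1) gives X = 0.263.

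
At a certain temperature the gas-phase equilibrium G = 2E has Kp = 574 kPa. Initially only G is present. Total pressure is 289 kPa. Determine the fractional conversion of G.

Let X = conversion of G (basis 1 mol G); extent of reaction ξ = X.
Mole table: n_G = 1 − X; n_E = 2X.
n_T = Σnᵢ = 1 + X.
With p_i = (n_i/n_T)P, Kp = p_E^2 / (p_G).
This yields a degree-2 equation in X; solving on (0,1), X = 0.576.

X = 0.576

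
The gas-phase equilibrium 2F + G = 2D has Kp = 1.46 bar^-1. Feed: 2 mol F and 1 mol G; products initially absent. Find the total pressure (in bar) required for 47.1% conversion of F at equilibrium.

P = 2.6 bar

Let X = conversion of F (basis 2 mol F); extent of reaction ξ = X.
At extent ξ: n_F = 2 − 2X; n_G = 1 − X; n_D = 2X.
Total moles n_T = 3 − X.
Kp = p_D^2 / (p_F^2 p_G) with p_i = (n_i/n_T)·P.
At X = 0.471: the mole-fraction product g(X) = Π y_i^ν_i = 3.79. Since Kp = g(X)·P^{-1}, P = (g/Kp)^(1/1) = (3.79/1.46)^(1/1) = 2.6 bar.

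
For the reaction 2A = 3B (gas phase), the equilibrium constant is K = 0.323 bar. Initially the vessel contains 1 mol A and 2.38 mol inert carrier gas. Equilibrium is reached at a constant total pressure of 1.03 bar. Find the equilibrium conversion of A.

Take 1 mol A as basis and let X be its fractional conversion, so ξ = 0.5X.
Mole table: n_A = 1 − X; n_B = 1.5X; n_I = 2.38 (inert).
Total moles n_T = 3.38 + 0.5X.
With p_i = (n_i/n_T)P, K = p_B^3 / (p_A^2).
Substituting and setting equal to 0.323 bar gives a polynomial in X; the root in (0,1) is X = 0.460.

X = 0.460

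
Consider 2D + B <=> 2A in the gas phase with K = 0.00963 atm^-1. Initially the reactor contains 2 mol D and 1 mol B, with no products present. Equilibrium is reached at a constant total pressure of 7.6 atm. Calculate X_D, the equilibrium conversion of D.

X = 0.130

Take 2 mol D as basis and let X be its fractional conversion, so ξ = X.
Moles: n_D = 2 − 2X; n_B = 1 − X; n_A = 2X.
n_T = Σnᵢ = 3 − X.
With p_i = (n_i/n_T)P, K = p_A^2 / (p_D^2 p_B).
Substituting and setting equal to 0.00963 atm^-1 gives a polynomial in X; the root in (0,1) is X = 0.130.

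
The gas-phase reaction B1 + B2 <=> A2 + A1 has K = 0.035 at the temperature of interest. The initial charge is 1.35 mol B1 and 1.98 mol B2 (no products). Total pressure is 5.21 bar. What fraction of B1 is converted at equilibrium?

Take 1.35 mol B1 as basis and let X be its fractional conversion, so ξ = 1.35X.
Mole table: n_B1 = 1.35 − 1.35X; n_B2 = 1.98 − 1.35X; n_A2 = 1.35X; n_A1 = 1.35X.
Since Δν = 0, n_T = 3.33 throughout.
Mole fractions y_i = n_i/n_T; K = p_A2 p_A1 / (p_B1 p_B2) with p_i = y_i·P.
This yields a degree-2 equation in X; solving on (0,1), X = 0.190.

X = 0.190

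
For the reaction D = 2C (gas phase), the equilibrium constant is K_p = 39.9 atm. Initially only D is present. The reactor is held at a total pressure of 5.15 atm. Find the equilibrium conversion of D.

Take 1 mol D as basis and let X be its fractional conversion, so ξ = X.
Moles: n_D = 1 − X; n_C = 2X.
Total moles n_T = 1 + X.
y_i = n_i/n_T, p_i = y_i·P. K_p = p_C^2 / (p_D).
This yields a degree-2 equation in X; solving on (0,1), X = 0.812.

X = 0.812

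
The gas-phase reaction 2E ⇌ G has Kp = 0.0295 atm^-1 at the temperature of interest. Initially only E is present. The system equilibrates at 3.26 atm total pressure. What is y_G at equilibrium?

Take 1 mol E as basis and let X be its fractional conversion, so ξ = 0.5X.
Moles: n_E = 1 − X; n_G = 0.5X.
Total moles n_T = 1 − 0.5X.
With p_i = (n_i/n_T)P, Kp = p_G / (p_E^2).
This yields a degree-2 equation in X; solving on (0,1), X = 0.150.
Then n_G = 0.0751, n_T = 0.925, so y_G = 0.081.

y_G = 0.081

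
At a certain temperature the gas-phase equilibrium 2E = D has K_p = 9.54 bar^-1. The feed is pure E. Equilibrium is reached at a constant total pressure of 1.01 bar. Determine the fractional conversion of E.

X = 0.841

Basis: 1 mol E initially; let X = conversion of E. Extent ξ = 0.5X.
Mole table: n_E = 1 − X; n_D = 0.5X.
n_T = Σnᵢ = 1 − 0.5X.
y_i = n_i/n_T, p_i = y_i·P. K_p = p_D / (p_E^2).
Substituting and setting equal to 9.54 bar^-1 gives a polynomial in X; the root in (0,1) is X = 0.841.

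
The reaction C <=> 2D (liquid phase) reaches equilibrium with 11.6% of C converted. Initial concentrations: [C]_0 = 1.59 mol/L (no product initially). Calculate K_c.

K_c = 0.0968 mol/L

Let X = conversion of C.
Concentrations: [C] = 1.59 − 1.59X; [D] = 3.18X.
At X = 0.116: [C] = 1.41, [D] = 0.369.
K_c = [D]^2 / ([C]) = 0.0968 mol/L.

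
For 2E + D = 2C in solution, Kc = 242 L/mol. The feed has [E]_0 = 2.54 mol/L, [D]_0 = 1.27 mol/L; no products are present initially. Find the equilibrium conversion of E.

Let X = conversion of E; extent ξ = 2.54X/2 mol/L.
Concentrations: [E] = 2.54 − 2.54X; [D] = 1.27 − 1.27X; [C] = 2.54X.
Kc = [C]^2 / ([E]^2 [D]).
Equating to 242 L/mol: the physical root is X = 0.865.

X = 0.865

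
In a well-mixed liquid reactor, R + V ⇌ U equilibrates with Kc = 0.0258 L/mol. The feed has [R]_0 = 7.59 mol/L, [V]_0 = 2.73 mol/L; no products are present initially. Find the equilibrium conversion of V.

X = 0.156

Let X = conversion of V; extent ξ = 2.73·X mol/L.
Concentrations: [R] = 7.59 − 2.73X; [V] = 2.73 − 2.73X; [U] = 2.73X.
Kc = [U] / ([R] [V]).
This equals 0.0258 at X = 0.156 (the root in 0 < X < 1).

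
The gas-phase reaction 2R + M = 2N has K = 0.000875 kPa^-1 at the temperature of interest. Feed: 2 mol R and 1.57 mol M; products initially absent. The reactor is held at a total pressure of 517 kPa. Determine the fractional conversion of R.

Basis: 2 mol R initially; let X = conversion of R. Extent ξ = X.
Species balance: n_R = 2 − 2X; n_M = 1.57 − X; n_N = 2X.
Total moles n_T = 3.57 − X.
With p_i = (n_i/n_T)P, K = p_N^2 / (p_R^2 p_M).
This yields a degree-3 equation in X; solving on (0,1), X = 0.296.

X = 0.296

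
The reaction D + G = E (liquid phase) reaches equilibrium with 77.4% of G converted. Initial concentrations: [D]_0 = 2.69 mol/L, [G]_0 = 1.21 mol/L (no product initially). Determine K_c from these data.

K_c = 1.95 L/mol

Let X = conversion of G.
Concentrations: [D] = 2.69 − 1.21X; [G] = 1.21 − 1.21X; [E] = 1.21X.
At X = 0.774: [D] = 1.75, [G] = 0.273, [E] = 0.937.
K_c = [E] / ([D] [G]) = 1.95 L/mol.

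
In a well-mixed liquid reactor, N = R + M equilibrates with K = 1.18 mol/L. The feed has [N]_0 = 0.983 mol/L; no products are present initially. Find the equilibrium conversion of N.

X = 0.649

Let X = conversion of N; extent ξ = 0.983·X mol/L.
Concentrations: [N] = 0.983 − 0.983X; [R] = 0.983X; [M] = 0.983X.
K = [R] [M] / ([N]).
Setting equal to 1.18 and solving for X on (0,1) gives X = 0.649.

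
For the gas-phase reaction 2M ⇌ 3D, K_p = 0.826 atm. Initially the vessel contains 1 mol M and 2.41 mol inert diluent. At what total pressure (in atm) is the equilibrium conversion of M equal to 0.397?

Basis: 1 mol M initially; let X = conversion of M. Extent ξ = 0.5X.
Species balance: n_M = 1 − X; n_D = 1.5X; n_I = 2.41 (inert).
n_T = Σnᵢ = 3.41 + 0.5X.
K_p = p_D^3 / (p_M^2) with p_i = (n_i/n_T)·P.
At X = 0.397: the mole-fraction product g(X) = Π y_i^ν_i = 0.1609. Since K_p = g(X)·P^{1}, P = (K_p/g)^(1/1) = (0.826/0.1609)^(1/1) = 5.13 atm.

P = 5.13 atm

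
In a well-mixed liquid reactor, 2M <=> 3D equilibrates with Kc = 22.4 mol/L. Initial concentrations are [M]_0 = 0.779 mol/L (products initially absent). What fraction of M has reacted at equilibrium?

X = 0.769

Let X = conversion of M; extent ξ = 0.779X/2 mol/L.
Concentrations: [M] = 0.779 − 0.779X; [D] = 1.17X.
Kc = [D]^3 / ([M]^2).
Setting equal to 22.4 and solving for X on (0,1) gives X = 0.769.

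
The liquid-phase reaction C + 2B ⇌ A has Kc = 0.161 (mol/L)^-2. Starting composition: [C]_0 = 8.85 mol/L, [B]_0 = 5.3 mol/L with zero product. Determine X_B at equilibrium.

X = 0.747

Let X = conversion of B; extent ξ = 5.3X/2 mol/L.
Concentrations: [C] = 8.85 − 2.65X; [B] = 5.3 − 5.3X; [A] = 2.65X.
Kc = [A] / ([C] [B]^2).
This equals 0.161 at X = 0.747 (the root in 0 < X < 1).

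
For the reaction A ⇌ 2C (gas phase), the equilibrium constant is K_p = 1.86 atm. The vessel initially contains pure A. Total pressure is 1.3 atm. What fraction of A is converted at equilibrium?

X = 0.513

Let X = conversion of A (basis 1 mol A); extent of reaction ξ = X.
Moles: n_A = 1 − X; n_C = 2X.
Summing: n_T = 1 + X.
With p_i = (n_i/n_T)P, K_p = p_C^2 / (p_A).
This yields a degree-2 equation in X; solving on (0,1), X = 0.513.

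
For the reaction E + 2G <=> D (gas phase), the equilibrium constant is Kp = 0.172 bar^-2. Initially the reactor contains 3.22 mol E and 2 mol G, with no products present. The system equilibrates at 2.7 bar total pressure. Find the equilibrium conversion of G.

Let X = conversion of G (basis 2 mol G); extent of reaction ξ = X.
Mole table: n_E = 3.22 − X; n_G = 2 − 2X; n_D = X.
n_T = Σnᵢ = 5.22 − 2X.
Mole fractions y_i = n_i/n_T; Kp = p_D / (p_E p_G^2) with p_i = y_i·P.
Setting this equal to 0.172 bar^-2 and taking the physical root (0 < X < 1) gives X = 0.320.

X = 0.320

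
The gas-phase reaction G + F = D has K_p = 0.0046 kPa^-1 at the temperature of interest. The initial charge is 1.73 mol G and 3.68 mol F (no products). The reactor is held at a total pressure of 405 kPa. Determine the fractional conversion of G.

Let X = conversion of G (basis 1.73 mol G); extent of reaction ξ = 1.73X.
At extent ξ: n_G = 1.73 − 1.73X; n_F = 3.68 − 1.73X; n_D = 1.73X.
Summing: n_T = 5.41 − 1.73X.
y_i = n_i/n_T, p_i = y_i·P. K_p = p_D / (p_G p_F).
Equating to 0.0046 kPa^-1 and solving on 0 < X < 1: X = 0.534.

X = 0.534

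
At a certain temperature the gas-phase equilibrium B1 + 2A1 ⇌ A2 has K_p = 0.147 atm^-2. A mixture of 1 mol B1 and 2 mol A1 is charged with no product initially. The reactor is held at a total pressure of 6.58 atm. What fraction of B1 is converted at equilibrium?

X = 0.574

Basis: 1 mol B1 initially; let X = conversion of B1. Extent ξ = X.
At extent ξ: n_B1 = 1 − X; n_A1 = 2 − 2X; n_A2 = X.
Summing: n_T = 3 − 2X.
Mole fractions y_i = n_i/n_T; K_p = p_A2 / (p_B1 p_A1^2) with p_i = y_i·P.
Equating to 0.147 atm^-2 and solving on 0 < X < 1: X = 0.574.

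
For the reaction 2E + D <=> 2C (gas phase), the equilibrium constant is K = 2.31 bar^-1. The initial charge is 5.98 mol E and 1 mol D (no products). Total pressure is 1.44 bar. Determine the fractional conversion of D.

Let X = conversion of D (basis 1 mol D); extent of reaction ξ = X.
Mole table: n_E = 5.98 − 2X; n_D = 1 − X; n_C = 2X.
Summing: n_T = 6.98 − X.
Mole fractions y_i = n_i/n_T; K = p_C^2 / (p_E^2 p_D) with p_i = y_i·P.
Setting this equal to 2.31 bar^-1 and taking the physical root (0 < X < 1) gives X = 0.773.

X = 0.773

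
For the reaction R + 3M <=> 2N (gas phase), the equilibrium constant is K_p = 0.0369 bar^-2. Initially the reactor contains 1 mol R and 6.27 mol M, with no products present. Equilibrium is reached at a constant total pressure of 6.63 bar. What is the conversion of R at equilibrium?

X = 0.612

Take 1 mol R as basis and let X be its fractional conversion, so ξ = X.
Moles: n_R = 1 − X; n_M = 6.27 − 3X; n_N = 2X.
n_T = Σnᵢ = 7.27 − 2X.
With p_i = (n_i/n_T)P, K_p = p_N^2 / (p_R p_M^3).
Equating to 0.0369 bar^-2 and solving on 0 < X < 1: X = 0.612.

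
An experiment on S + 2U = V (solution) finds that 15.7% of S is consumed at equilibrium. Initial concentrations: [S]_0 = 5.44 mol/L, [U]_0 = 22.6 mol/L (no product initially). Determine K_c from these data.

K_c = 0.000427 (mol/L)^-2

Let X = conversion of S.
Concentrations: [S] = 5.44 − 5.44X; [U] = 22.6 − 10.9X; [V] = 5.44X.
At X = 0.157: [S] = 4.59, [U] = 20.9, [V] = 0.854.
K_c = [V] / ([S] [U]^2) = 0.000427 (mol/L)^-2.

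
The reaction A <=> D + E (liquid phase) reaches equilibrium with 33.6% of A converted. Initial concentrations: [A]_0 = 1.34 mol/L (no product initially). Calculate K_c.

K_c = 0.228 mol/L

Let X = conversion of A.
Concentrations: [A] = 1.34 − 1.34X; [D] = 1.34X; [E] = 1.34X.
At X = 0.336: [A] = 0.89, [D] = 0.45, [E] = 0.45.
K_c = [D] [E] / ([A]) = 0.228 mol/L.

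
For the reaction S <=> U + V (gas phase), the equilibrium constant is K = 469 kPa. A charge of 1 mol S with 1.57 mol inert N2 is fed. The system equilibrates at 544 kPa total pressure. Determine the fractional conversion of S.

X = 0.786

Take 1 mol S as basis and let X be its fractional conversion, so ξ = X.
Moles: n_S = 1 − X; n_U = X; n_V = X; n_I = 1.57 (inert).
n_T = Σnᵢ = 2.57 + X.
y_i = n_i/n_T, p_i = y_i·P. K = p_U p_V / (p_S).
Substituting and setting equal to 469 kPa gives a polynomial in X; the root in (0,1) is X = 0.786.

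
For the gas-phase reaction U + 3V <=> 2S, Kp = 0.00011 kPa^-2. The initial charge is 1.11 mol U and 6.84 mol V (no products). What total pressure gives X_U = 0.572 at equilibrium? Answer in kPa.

P = 107 kPa

Let X = conversion of U (basis 1.11 mol U); extent of reaction ξ = 1.11X.
Moles: n_U = 1.11 − 1.11X; n_V = 6.84 − 3.33X; n_S = 2.22X.
Summing: n_T = 7.95 − 2.22X.
Kp = p_S^2 / (p_U p_V^3) with p_i = (n_i/n_T)·P.
At X = 0.572: the mole-fraction product g(X) = Π y_i^ν_i = 1.26. Since Kp = g(X)·P^{-2}, P = (g/Kp)^(1/2) = (1.26/0.00011)^(1/2) = 107 kPa.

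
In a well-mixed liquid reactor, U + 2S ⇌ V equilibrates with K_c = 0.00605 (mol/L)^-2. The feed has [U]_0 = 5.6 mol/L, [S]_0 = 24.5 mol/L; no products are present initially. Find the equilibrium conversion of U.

Let X = conversion of U; extent ξ = 5.6·X mol/L.
Concentrations: [U] = 5.6 − 5.6X; [S] = 24.5 − 11.2X; [V] = 5.6X.
K_c = [V] / ([U] [S]^2).
Setting equal to 0.00605 and solving for X on (0,1) gives X = 0.644.

X = 0.644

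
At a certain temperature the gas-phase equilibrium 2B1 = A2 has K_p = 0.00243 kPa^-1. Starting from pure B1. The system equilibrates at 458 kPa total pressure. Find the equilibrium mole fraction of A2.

y_A2 = 0.400

Basis: 1 mol B1 initially; let X = conversion of B1. Extent ξ = 0.5X.
Moles: n_B1 = 1 − X; n_A2 = 0.5X.
Total moles n_T = 1 − 0.5X.
Mole fractions y_i = n_i/n_T; K_p = p_A2 / (p_B1^2) with p_i = y_i·P.
This yields a degree-2 equation in X; solving on (0,1), X = 0.572.
Then n_A2 = 0.286, n_T = 0.714, so y_A2 = 0.400.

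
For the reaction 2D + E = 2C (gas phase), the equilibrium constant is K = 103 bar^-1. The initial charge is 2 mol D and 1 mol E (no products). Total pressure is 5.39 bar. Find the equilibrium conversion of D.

X = 0.858

Let X = conversion of D (basis 2 mol D); extent of reaction ξ = X.
Mole table: n_D = 2 − 2X; n_E = 1 − X; n_C = 2X.
n_T = Σnᵢ = 3 − X.
Mole fractions y_i = n_i/n_T; K = p_C^2 / (p_D^2 p_E) with p_i = y_i·P.
Setting this equal to 103 bar^-1 and taking the physical root (0 < X < 1) gives X = 0.858.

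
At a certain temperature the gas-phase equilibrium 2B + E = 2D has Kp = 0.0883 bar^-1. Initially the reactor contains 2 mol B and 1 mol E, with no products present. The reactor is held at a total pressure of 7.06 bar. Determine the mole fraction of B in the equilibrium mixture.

Take 2 mol B as basis and let X be its fractional conversion, so ξ = X.
Moles: n_B = 2 − 2X; n_E = 1 − X; n_D = 2X.
Total moles n_T = 3 − X.
y_i = n_i/n_T, p_i = y_i·P. Kp = p_D^2 / (p_B^2 p_E).
This yields a degree-3 equation in X; solving on (0,1), X = 0.288.
Then n_B = 1.42, n_T = 2.71, so y_B = 0.525.

y_B = 0.525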